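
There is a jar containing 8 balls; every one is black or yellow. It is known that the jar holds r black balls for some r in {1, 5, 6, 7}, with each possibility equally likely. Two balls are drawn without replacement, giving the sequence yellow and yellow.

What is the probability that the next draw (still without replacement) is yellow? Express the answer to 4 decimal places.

0.7200

The likelihood of the observed sequence under each hypothesis: P(data | r = 1) = (7/8)(6/7) = 3/4; P(data | r = 5) = (3/8)(2/7) = 3/28; P(data | r = 6) = (2/8)(1/7) = 1/28; P(data | r = 7) = (1/8)(0/7) = 0.
The prior-weighted likelihoods are 1/4 · 3/4 = 3/16, 1/4 · 3/28 = 3/112, 1/4 · 1/28 = 1/112, 1/4 · 0 = 0; summing to 25/112.
Dividing through by the total gives posterior P(r = 1 | data) = 21/25, P(r = 5 | data) = 3/25, P(r = 6 | data) = 1/25, P(r = 7 | data) = 0.
So P(yellow next | data) = Σ P(yellow next | H) P(H | data) = (5/6)(21/25) + (1/6)(3/25) + (0)(1/25) = 18/25.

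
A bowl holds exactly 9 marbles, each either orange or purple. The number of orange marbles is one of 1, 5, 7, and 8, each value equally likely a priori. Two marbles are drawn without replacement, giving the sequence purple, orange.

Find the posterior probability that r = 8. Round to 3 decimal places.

0.160

The likelihood of the observed sequence under each hypothesis: P(data | r = 1) = (8/9)(1/8) = 1/9; P(data | r = 5) = (4/9)(5/8) = 5/18; P(data | r = 7) = (2/9)(7/8) = 7/36; P(data | r = 8) = (1/9)(8/8) = 1/9.
Weighting by the prior gives 1/4 · 1/9 = 1/36, 1/4 · 5/18 = 5/72, 1/4 · 7/36 = 7/144, 1/4 · 1/9 = 1/36; with total 25/144.
By Bayes' rule, P(r = 8 | data) = (1/36) / (25/144) = 4/25.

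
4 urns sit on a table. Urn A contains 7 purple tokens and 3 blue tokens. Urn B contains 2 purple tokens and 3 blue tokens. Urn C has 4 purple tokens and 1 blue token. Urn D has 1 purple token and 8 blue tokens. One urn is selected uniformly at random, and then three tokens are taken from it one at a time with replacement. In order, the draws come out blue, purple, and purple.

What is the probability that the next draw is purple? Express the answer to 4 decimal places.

The likelihood of the observed sequence under each hypothesis: P(data | urn A) = (3/10)(7/10)(7/10) = 0.147; P(data | urn B) = (3/5)(2/5)(2/5) = 0.096; P(data | urn C) = (1/5)(4/5)(4/5) = 0.128; P(data | urn D) = (8/9)(1/9)(1/9) = 0.010974.
Weighting by the prior gives 1/4 · 0.147 = 0.03675, 1/4 · 0.096 = 0.024, 1/4 · 0.128 = 0.032, 1/4 · 0.010974 = 0.0027435; summing to 0.095493.
Dividing through by the total gives posterior P(urn A | data) = 0.38484, P(urn B | data) = 0.25133, P(urn C | data) = 0.3351, P(urn D | data) = 0.02873.
So P(purple next | data) = Σ P(purple next | H) P(H | data) = (7/10)(0.38484) + (2/5)(0.25133) + (4/5)(0.3351) + (1/9)(0.02873) = 0.64119.

0.6412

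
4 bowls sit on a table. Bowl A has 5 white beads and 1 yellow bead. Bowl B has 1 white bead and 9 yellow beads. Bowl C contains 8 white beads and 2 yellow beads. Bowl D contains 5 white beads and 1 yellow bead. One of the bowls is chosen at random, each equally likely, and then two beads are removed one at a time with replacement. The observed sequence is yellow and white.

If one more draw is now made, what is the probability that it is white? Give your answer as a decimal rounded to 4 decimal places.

0.6982

The likelihood of the observed sequence under each hypothesis: P(data | bowl A) = (1/6)(5/6) = 5/36; P(data | bowl B) = (9/10)(1/10) = 9/100; P(data | bowl C) = (2/10)(8/10) = 4/25; P(data | bowl D) = (1/6)(5/6) = 5/36.
Multiplying each by its prior: 1/4 · 5/36 = 5/144, 1/4 · 9/100 = 9/400, 1/4 · 4/25 = 1/25, 1/4 · 5/36 = 5/144; with total 19/144.
Normalising, the posterior is P(bowl A | data) = 0.26316, P(bowl B | data) = 0.17053, P(bowl C | data) = 0.30316, P(bowl D | data) = 0.26316.
Averaging over the posterior, P(white next | data) = (5/6)(0.26316) + (1/10)(0.17053) + (4/5)(0.30316) + (5/6)(0.26316) = 0.69818.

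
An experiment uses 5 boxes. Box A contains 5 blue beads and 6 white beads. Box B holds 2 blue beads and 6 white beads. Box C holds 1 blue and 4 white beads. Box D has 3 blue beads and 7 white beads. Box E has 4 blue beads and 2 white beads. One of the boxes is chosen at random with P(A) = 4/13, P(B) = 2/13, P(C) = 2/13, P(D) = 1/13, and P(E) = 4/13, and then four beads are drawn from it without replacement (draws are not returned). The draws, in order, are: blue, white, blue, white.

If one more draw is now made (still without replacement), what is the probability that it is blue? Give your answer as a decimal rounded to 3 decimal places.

0.586

Compute the likelihood of the observed sequence for each case: P(data | box A) = (5/11)(6/10)(4/9)(5/8) = 0.075758; P(data | box B) = (2/8)(6/7)(1/6)(5/5) = 0.035714; P(data | box C) = (1/5)(4/4)(0/3) = 0; P(data | box D) = (3/10)(7/9)(2/8)(6/7) = 0.05; P(data | box E) = (4/6)(2/5)(3/4)(1/3) = 0.066667.
Multiplying each by its prior: 4/13 · 0.075758 = 0.02331, 2/13 · 0.035714 = 0.0054945, 2/13 · 0 = 0, 1/13 · 0.05 = 0.0038462, 4/13 · 0.066667 = 0.020513; these sum to 0.053164.
The posterior is then P(box A | data) = 0.43846, P(box B | data) = 0.10335, P(box C | data) = 0, P(box D | data) = 0.072346, P(box E | data) = 0.38584.
So P(blue next | data) = Σ P(blue next | H) P(H | data) = (3/7)(0.43846) + (0)(0.10335) + (1/6)(0.072346) + (1)(0.38584) = 0.58581.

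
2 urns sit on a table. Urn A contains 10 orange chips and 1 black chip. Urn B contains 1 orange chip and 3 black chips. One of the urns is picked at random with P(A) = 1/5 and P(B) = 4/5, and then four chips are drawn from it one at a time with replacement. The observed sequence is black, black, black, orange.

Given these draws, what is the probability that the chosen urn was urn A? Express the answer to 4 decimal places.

0.0016

Under each hypothesis, the probability of the observed sequence is: P(data | urn A) = (1/11)(1/11)(1/11)(10/11) = 0.00068301; P(data | urn B) = (3/4)(3/4)(3/4)(1/4) = 0.10547.
The prior-weighted likelihoods are 1/5 · 0.00068301 = 0.0001366, 4/5 · 0.10547 = 0.084375; with total 0.084512.
So P(urn A | data) = (0.0001366) / (0.084512) = 0.0016164.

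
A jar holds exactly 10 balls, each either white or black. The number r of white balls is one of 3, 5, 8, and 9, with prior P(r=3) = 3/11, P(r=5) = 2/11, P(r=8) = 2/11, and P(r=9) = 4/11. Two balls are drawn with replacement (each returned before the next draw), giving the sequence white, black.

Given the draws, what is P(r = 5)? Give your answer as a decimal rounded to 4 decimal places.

Compute the likelihood of the observed sequence for each case: P(data | r = 3) = (3/10)(7/10) = 0.21; P(data | r = 5) = (5/10)(5/10) = 0.25; P(data | r = 8) = (8/10)(2/10) = 0.16; P(data | r = 9) = (9/10)(1/10) = 0.09.
Weighting by the prior gives 3/11 · 0.21 = 0.057273, 2/11 · 0.25 = 0.045455, 2/11 · 0.16 = 0.029091, 4/11 · 0.09 = 0.032727; summing to 0.16455.
Therefore the posterior P(r = 5 | data) = (0.045455) / (0.16455) = 0.27624.

0.2762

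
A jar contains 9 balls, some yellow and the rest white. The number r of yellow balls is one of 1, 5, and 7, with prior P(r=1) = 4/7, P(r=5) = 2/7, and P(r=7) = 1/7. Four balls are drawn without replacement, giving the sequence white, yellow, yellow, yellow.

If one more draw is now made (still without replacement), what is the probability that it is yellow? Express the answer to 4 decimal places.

0.5867

Compute the likelihood of the observed sequence for each case: P(data | r = 1) = (8/9)(1/8)(0/7) = 0; P(data | r = 5) = (4/9)(5/8)(4/7)(3/6) = 5/63; P(data | r = 7) = (2/9)(7/8)(6/7)(5/6) = 5/36.
Multiplying each by its prior: 4/7 · 0 = 0, 2/7 · 5/63 = 10/441, 1/7 · 5/36 = 5/252; these sum to 25/588.
The posterior is then P(r = 1 | data) = 0, P(r = 5 | data) = 8/15, P(r = 7 | data) = 7/15.
So P(yellow next | data) = Σ P(yellow next | H) P(H | data) = (2/5)(8/15) + (4/5)(7/15) = 44/75.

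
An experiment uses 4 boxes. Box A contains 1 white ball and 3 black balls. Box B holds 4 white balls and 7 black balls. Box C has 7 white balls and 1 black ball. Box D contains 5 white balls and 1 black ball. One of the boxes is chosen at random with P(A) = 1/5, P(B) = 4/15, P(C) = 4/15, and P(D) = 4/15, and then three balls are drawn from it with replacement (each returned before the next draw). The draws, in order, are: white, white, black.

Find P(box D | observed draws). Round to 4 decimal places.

0.3499

Under each hypothesis, the probability of the observed sequence is: P(data | box A) = (1/4)(1/4)(3/4) = 0.046875; P(data | box B) = (4/11)(4/11)(7/11) = 0.084147; P(data | box C) = (7/8)(7/8)(1/8) = 0.095703; P(data | box D) = (5/6)(5/6)(1/6) = 0.11574.
Weighting by the prior gives 1/5 · 0.046875 = 0.009375, 4/15 · 0.084147 = 0.022439, 4/15 · 0.095703 = 0.025521, 4/15 · 0.11574 = 0.030864; with total 0.088199.
Therefore the posterior P(box D | data) = (0.030864) / (0.088199) = 0.34994.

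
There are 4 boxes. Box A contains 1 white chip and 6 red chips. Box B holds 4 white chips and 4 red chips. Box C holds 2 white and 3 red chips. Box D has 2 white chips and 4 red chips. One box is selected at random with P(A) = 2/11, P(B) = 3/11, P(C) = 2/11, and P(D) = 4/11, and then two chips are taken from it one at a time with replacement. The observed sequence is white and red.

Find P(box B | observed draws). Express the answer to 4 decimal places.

The likelihood of the observed sequence under each hypothesis: P(data | box A) = (1/7)(6/7) = 0.12245; P(data | box B) = (4/8)(4/8) = 0.25; P(data | box C) = (2/5)(3/5) = 0.24; P(data | box D) = (2/6)(4/6) = 0.22222.
Weighting by the prior gives 2/11 · 0.12245 = 0.022263, 3/11 · 0.25 = 0.068182, 2/11 · 0.24 = 0.043636, 4/11 · 0.22222 = 0.080808; with total 0.21489.
By Bayes' rule, P(box B | data) = (0.068182) / (0.21489) = 0.31729.

0.3173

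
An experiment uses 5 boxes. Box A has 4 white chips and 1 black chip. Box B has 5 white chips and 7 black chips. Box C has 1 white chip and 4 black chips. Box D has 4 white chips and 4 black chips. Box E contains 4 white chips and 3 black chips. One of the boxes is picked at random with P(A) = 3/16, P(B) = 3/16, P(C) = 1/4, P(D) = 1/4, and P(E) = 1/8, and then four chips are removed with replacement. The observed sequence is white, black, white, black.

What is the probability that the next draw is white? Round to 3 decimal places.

0.481

The likelihood of the observed sequence under each hypothesis: P(data | box A) = (4/5)(1/5)(4/5)(1/5) = 0.0256; P(data | box B) = (5/12)(7/12)(5/12)(7/12) = 0.059076; P(data | box C) = (1/5)(4/5)(1/5)(4/5) = 0.0256; P(data | box D) = (4/8)(4/8)(4/8)(4/8) = 0.0625; P(data | box E) = (4/7)(3/7)(4/7)(3/7) = 0.059975.
The prior-weighted likelihoods are 3/16 · 0.0256 = 0.0048, 3/16 · 0.059076 = 0.011077, 1/4 · 0.0256 = 0.0064, 1/4 · 0.0625 = 0.015625, 1/8 · 0.059975 = 0.0074969; these sum to 0.045399.
The posterior is then P(box A | data) = 0.10573, P(box B | data) = 0.24399, P(box C | data) = 0.14097, P(box D | data) = 0.34417, P(box E | data) = 0.16513.
Averaging over the posterior, P(white next | data) = (4/5)(0.10573) + (5/12)(0.24399) + (1/5)(0.14097) + (1/2)(0.34417) + (4/7)(0.16513) = 0.48089.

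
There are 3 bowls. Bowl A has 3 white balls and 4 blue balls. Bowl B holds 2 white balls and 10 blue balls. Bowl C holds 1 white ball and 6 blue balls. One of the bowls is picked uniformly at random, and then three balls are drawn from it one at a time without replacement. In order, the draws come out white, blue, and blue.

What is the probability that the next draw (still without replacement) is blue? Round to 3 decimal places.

0.776

The likelihood of the observed sequence under each hypothesis: P(data | bowl A) = (3/7)(4/6)(3/5) = 0.17143; P(data | bowl B) = (2/12)(10/11)(9/10) = 0.13636; P(data | bowl C) = (1/7)(6/6)(5/5) = 0.14286.
Multiplying each by its prior: 1/3 · 0.17143 = 0.057143, 1/3 · 0.13636 = 0.045455, 1/3 · 0.14286 = 0.047619; summing to 0.15022.
Normalising, the posterior is P(bowl A | data) = 0.3804, P(bowl B | data) = 0.30259, P(bowl C | data) = 0.317.
Averaging over the posterior, P(blue next | data) = (1/2)(0.3804) + (8/9)(0.30259) + (1)(0.317) = 0.77618.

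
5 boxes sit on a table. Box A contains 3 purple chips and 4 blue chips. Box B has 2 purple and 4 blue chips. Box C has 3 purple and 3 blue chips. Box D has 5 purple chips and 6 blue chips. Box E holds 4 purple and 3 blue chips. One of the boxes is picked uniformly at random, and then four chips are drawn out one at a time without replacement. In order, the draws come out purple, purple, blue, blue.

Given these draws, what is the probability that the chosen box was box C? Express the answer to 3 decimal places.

For each hypothesis, P(data | H) works out to: P(data | box A) = (3/7)(2/6)(4/5)(3/4) = 0.085714; P(data | box B) = (2/6)(1/5)(4/4)(3/3) = 0.066667; P(data | box C) = (3/6)(2/5)(3/4)(2/3) = 0.1; P(data | box D) = (5/11)(4/10)(6/9)(5/8) = 0.075758; P(data | box E) = (4/7)(3/6)(3/5)(2/4) = 0.085714.
Weighting by the prior gives 1/5 · 0.085714 = 0.017143, 1/5 · 0.066667 = 0.013333, 1/5 · 0.1 = 0.02, 1/5 · 0.075758 = 0.015152, 1/5 · 0.085714 = 0.017143; these sum to 0.082771.
Therefore the posterior P(box C | data) = (0.02) / (0.082771) = 0.24163.

0.242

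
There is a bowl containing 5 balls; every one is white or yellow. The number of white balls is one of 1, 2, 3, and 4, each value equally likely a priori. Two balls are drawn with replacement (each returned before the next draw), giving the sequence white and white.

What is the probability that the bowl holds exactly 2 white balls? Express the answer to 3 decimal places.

0.133

For each hypothesis, P(data | H) works out to: P(data | r = 1) = (1/5)(1/5) = 1/25; P(data | r = 2) = (2/5)(2/5) = 4/25; P(data | r = 3) = (3/5)(3/5) = 9/25; P(data | r = 4) = (4/5)(4/5) = 16/25.
Multiplying each by its prior: 1/4 · 1/25 = 1/100, 1/4 · 4/25 = 1/25, 1/4 · 9/25 = 9/100, 1/4 · 16/25 = 4/25; these sum to 3/10.
Hence P(r = 2 | data) = (1/25) / (3/10) = 2/15.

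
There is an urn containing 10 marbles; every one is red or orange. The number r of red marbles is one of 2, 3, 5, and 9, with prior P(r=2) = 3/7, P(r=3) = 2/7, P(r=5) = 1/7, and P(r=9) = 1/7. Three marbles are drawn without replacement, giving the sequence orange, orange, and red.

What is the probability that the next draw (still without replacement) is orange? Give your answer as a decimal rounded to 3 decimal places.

0.743

Compute the likelihood of the observed sequence for each case: P(data | r = 2) = (8/10)(7/9)(2/8) = 7/45; P(data | r = 3) = (7/10)(6/9)(3/8) = 7/40; P(data | r = 5) = (5/10)(4/9)(5/8) = 5/36; P(data | r = 9) = (1/10)(0/9) = 0.
Multiplying each by its prior: 3/7 · 7/45 = 1/15, 2/7 · 7/40 = 1/20, 1/7 · 5/36 = 5/252, 1/7 · 0 = 0; with total 43/315.
The posterior is then P(r = 2 | data) = 21/43, P(r = 3 | data) = 63/172, P(r = 5 | data) = 25/172, P(r = 9 | data) = 0.
So P(orange next | data) = Σ P(orange next | H) P(H | data) = (6/7)(21/43) + (5/7)(63/172) + (3/7)(25/172) = 447/602.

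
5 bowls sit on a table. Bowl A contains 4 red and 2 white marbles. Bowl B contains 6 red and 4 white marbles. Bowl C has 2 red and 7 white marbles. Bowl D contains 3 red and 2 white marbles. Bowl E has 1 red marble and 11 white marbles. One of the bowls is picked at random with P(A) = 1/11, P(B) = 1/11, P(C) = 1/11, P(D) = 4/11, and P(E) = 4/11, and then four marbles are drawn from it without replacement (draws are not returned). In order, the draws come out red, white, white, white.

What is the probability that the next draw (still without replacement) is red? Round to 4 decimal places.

The likelihood of the observed sequence under each hypothesis: P(data | bowl A) = (4/6)(2/5)(1/4)(0/3) = 0; P(data | bowl B) = (6/10)(4/9)(3/8)(2/7) = 0.028571; P(data | bowl C) = (2/9)(7/8)(6/7)(5/6) = 0.13889; P(data | bowl D) = (3/5)(2/4)(1/3)(0/2) = 0; P(data | bowl E) = (1/12)(11/11)(10/10)(9/9) = 0.083333.
The prior-weighted likelihoods are 1/11 · 0 = 0, 1/11 · 0.028571 = 0.0025974, 1/11 · 0.13889 = 0.012626, 4/11 · 0 = 0, 4/11 · 0.083333 = 0.030303; these sum to 0.045527.
The posterior is then P(bowl A | data) = 0, P(bowl B | data) = 0.057052, P(bowl C | data) = 0.27734, P(bowl D | data) = 0, P(bowl E | data) = 0.66561.
Averaging over the posterior, P(red next | data) = (5/6)(0.057052) + (1/5)(0.27734) + (0)(0.66561) = 0.10301.

0.1030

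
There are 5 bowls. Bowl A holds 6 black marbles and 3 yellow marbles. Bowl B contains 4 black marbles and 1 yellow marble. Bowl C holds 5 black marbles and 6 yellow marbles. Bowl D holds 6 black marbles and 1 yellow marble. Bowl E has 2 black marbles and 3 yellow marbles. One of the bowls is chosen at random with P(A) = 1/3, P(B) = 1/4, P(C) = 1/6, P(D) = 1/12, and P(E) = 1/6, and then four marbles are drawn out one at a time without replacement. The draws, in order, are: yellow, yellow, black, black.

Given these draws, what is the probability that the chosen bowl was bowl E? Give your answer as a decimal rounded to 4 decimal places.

0.3392

The likelihood of the observed sequence under each hypothesis: P(data | bowl A) = (3/9)(2/8)(6/7)(5/6) = 0.059524; P(data | bowl B) = (1/5)(0/4) = 0; P(data | bowl C) = (6/11)(5/10)(5/9)(4/8) = 0.075758; P(data | bowl D) = (1/7)(0/6) = 0; P(data | bowl E) = (3/5)(2/4)(2/3)(1/2) = 0.1.
Multiplying each by its prior: 1/3 · 0.059524 = 0.019841, 1/4 · 0 = 0, 1/6 · 0.075758 = 0.012626, 1/12 · 0 = 0, 1/6 · 0.1 = 0.016667; with total 0.049134.
So P(bowl E | data) = (0.016667) / (0.049134) = 0.33921.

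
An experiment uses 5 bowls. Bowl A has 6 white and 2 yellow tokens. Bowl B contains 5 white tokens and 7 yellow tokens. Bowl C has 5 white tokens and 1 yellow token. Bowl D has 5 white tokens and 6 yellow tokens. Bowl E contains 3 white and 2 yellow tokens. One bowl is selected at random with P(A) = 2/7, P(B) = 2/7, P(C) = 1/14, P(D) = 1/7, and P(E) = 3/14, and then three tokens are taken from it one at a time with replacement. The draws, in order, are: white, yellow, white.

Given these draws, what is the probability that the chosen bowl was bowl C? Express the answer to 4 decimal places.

0.0665

For each hypothesis, P(data | H) works out to: P(data | bowl A) = (6/8)(2/8)(6/8) = 0.14062; P(data | bowl B) = (5/12)(7/12)(5/12) = 0.10127; P(data | bowl C) = (5/6)(1/6)(5/6) = 0.11574; P(data | bowl D) = (5/11)(6/11)(5/11) = 0.1127; P(data | bowl E) = (3/5)(2/5)(3/5) = 0.144.
Weighting by the prior gives 2/7 · 0.14062 = 0.040179, 2/7 · 0.10127 = 0.028935, 1/14 · 0.11574 = 0.0082672, 1/7 · 0.1127 = 0.0161, 3/14 · 0.144 = 0.030857; summing to 0.12434.
By Bayes' rule, P(bowl C | data) = (0.0082672) / (0.12434) = 0.06649.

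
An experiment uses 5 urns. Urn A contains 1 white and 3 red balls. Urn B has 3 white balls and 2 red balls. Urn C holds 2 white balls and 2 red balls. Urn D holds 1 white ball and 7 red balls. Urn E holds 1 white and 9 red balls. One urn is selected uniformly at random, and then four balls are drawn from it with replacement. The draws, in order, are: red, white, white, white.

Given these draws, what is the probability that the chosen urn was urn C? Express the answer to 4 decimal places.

The likelihood of the observed sequence under each hypothesis: P(data | urn A) = (3/4)(1/4)(1/4)(1/4) = 0.011719; P(data | urn B) = (2/5)(3/5)(3/5)(3/5) = 0.0864; P(data | urn C) = (2/4)(2/4)(2/4)(2/4) = 0.0625; P(data | urn D) = (7/8)(1/8)(1/8)(1/8) = 0.001709; P(data | urn E) = (9/10)(1/10)(1/10)(1/10) = 0.0009.
Weighting by the prior gives 1/5 · 0.011719 = 0.0023437, 1/5 · 0.0864 = 0.01728, 1/5 · 0.0625 = 0.0125, 1/5 · 0.001709 = 0.0003418, 1/5 · 0.0009 = 0.00018; summing to 0.032646.
So P(urn C | data) = (0.0125) / (0.032646) = 0.3829.

0.3829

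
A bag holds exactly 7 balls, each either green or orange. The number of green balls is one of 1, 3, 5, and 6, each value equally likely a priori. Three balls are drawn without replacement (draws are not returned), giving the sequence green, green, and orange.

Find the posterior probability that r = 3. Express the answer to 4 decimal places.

0.2553

Under each hypothesis, the probability of the observed sequence is: P(data | r = 1) = (1/7)(0/6) = 0; P(data | r = 3) = (3/7)(2/6)(4/5) = 4/35; P(data | r = 5) = (5/7)(4/6)(2/5) = 4/21; P(data | r = 6) = (6/7)(5/6)(1/5) = 1/7.
Multiplying each by its prior: 1/4 · 0 = 0, 1/4 · 4/35 = 1/35, 1/4 · 4/21 = 1/21, 1/4 · 1/7 = 1/28; these sum to 47/420.
Hence P(r = 3 | data) = (1/35) / (47/420) = 12/47.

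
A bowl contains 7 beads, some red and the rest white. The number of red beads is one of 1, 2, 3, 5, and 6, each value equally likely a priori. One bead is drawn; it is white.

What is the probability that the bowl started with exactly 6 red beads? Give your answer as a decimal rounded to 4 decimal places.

Under each hypothesis, the probability of this draw is: P(data | r = 1) = (6/7) = 6/7; P(data | r = 2) = (5/7) = 5/7; P(data | r = 3) = (4/7) = 4/7; P(data | r = 5) = (2/7) = 2/7; P(data | r = 6) = (1/7) = 1/7.
Multiplying each by its prior: 1/5 · 6/7 = 6/35, 1/5 · 5/7 = 1/7, 1/5 · 4/7 = 4/35, 1/5 · 2/7 = 2/35, 1/5 · 1/7 = 1/35; with total 18/35.
Hence P(r = 6 | data) = (1/35) / (18/35) = 1/18.

0.0556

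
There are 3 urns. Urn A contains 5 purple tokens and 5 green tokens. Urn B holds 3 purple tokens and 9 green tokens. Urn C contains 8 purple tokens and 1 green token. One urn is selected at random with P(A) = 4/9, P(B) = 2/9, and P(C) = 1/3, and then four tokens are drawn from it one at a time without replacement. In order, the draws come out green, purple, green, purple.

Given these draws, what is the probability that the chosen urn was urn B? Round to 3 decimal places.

Compute the likelihood of the observed sequence for each case: P(data | urn A) = (5/10)(5/9)(4/8)(4/7) = 0.079365; P(data | urn B) = (9/12)(3/11)(8/10)(2/9) = 0.036364; P(data | urn C) = (1/9)(8/8)(0/7) = 0.
The prior-weighted likelihoods are 4/9 · 0.079365 = 0.035273, 2/9 · 0.036364 = 0.0080808, 1/3 · 0 = 0; these sum to 0.043354.
By Bayes' rule, P(urn B | data) = (0.0080808) / (0.043354) = 0.18639.

0.186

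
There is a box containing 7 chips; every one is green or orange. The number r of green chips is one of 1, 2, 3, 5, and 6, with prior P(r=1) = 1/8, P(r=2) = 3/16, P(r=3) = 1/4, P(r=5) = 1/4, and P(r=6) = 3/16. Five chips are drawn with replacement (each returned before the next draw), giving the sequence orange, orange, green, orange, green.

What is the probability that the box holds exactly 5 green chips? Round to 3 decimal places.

0.156

The likelihood of the observed sequence under each hypothesis: P(data | r = 1) = (6/7)(6/7)(1/7)(6/7)(1/7) = 0.012852; P(data | r = 2) = (5/7)(5/7)(2/7)(5/7)(2/7) = 0.02975; P(data | r = 3) = (4/7)(4/7)(3/7)(4/7)(3/7) = 0.034271; P(data | r = 5) = (2/7)(2/7)(5/7)(2/7)(5/7) = 0.0119; P(data | r = 6) = (1/7)(1/7)(6/7)(1/7)(6/7) = 0.002142.
Multiplying each by its prior: 1/8 · 0.012852 = 0.0016065, 3/16 · 0.02975 = 0.005578, 1/4 · 0.034271 = 0.0085679, 1/4 · 0.0119 = 0.002975, 3/16 · 0.002142 = 0.00040162; summing to 0.019129.
So P(r = 5 | data) = (0.002975) / (0.019129) = 0.15552.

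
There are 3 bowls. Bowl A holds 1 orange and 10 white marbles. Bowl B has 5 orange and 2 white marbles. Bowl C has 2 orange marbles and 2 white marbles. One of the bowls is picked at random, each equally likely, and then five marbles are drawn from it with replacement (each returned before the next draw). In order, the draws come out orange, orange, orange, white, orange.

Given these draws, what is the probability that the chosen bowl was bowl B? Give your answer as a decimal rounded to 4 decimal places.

For each hypothesis, P(data | H) works out to: P(data | bowl A) = (1/11)(1/11)(1/11)(10/11)(1/11) = 6.2092e-05; P(data | bowl B) = (5/7)(5/7)(5/7)(2/7)(5/7) = 0.074374; P(data | bowl C) = (2/4)(2/4)(2/4)(2/4)(2/4) = 0.03125.
Weighting by the prior gives 1/3 · 6.2092e-05 = 2.0697e-05, 1/3 · 0.074374 = 0.024791, 1/3 · 0.03125 = 0.010417; summing to 0.035229.
So P(bowl B | data) = (0.024791) / (0.035229) = 0.70372.

0.7037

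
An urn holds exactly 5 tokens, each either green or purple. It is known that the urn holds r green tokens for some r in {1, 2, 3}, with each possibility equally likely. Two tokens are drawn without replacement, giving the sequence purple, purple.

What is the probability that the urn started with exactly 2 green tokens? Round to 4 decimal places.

0.3000

For each hypothesis, P(data | H) works out to: P(data | r = 1) = (4/5)(3/4) = 3/5; P(data | r = 2) = (3/5)(2/4) = 3/10; P(data | r = 3) = (2/5)(1/4) = 1/10.
The prior-weighted likelihoods are 1/3 · 3/5 = 1/5, 1/3 · 3/10 = 1/10, 1/3 · 1/10 = 1/30; with total 1/3.
Therefore the posterior P(r = 2 | data) = (1/10) / (1/3) = 3/10.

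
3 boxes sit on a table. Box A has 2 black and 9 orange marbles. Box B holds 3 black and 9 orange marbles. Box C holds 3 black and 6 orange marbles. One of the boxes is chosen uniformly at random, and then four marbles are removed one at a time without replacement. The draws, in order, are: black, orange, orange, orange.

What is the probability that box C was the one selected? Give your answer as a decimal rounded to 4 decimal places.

0.3187

The likelihood of the observed sequence under each hypothesis: P(data | box A) = (2/11)(9/10)(8/9)(7/8) = 0.12727; P(data | box B) = (3/12)(9/11)(8/10)(7/9) = 0.12727; P(data | box C) = (3/9)(6/8)(5/7)(4/6) = 0.11905.
Multiplying each by its prior: 1/3 · 0.12727 = 0.042424, 1/3 · 0.12727 = 0.042424, 1/3 · 0.11905 = 0.039683; these sum to 0.12453.
By Bayes' rule, P(box C | data) = (0.039683) / (0.12453) = 0.31866.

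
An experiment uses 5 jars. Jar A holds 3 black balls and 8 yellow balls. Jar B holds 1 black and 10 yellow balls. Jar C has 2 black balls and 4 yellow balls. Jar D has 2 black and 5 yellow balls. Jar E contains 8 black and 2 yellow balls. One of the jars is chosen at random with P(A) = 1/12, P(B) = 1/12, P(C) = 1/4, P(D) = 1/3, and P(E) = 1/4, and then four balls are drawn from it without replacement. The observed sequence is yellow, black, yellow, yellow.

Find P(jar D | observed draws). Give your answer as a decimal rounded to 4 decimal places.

For each hypothesis, P(data | H) works out to: P(data | jar A) = (8/11)(3/10)(7/9)(6/8) = 0.12727; P(data | jar B) = (10/11)(1/10)(9/9)(8/8) = 0.090909; P(data | jar C) = (4/6)(2/5)(3/4)(2/3) = 0.13333; P(data | jar D) = (5/7)(2/6)(4/5)(3/4) = 0.14286; P(data | jar E) = (2/10)(8/9)(1/8)(0/7) = 0.
Weighting by the prior gives 1/12 · 0.12727 = 0.010606, 1/12 · 0.090909 = 0.0075758, 1/4 · 0.13333 = 0.033333, 1/3 · 0.14286 = 0.047619, 1/4 · 0 = 0; summing to 0.099134.
Therefore the posterior P(jar D | data) = (0.047619) / (0.099134) = 0.48035.

0.4803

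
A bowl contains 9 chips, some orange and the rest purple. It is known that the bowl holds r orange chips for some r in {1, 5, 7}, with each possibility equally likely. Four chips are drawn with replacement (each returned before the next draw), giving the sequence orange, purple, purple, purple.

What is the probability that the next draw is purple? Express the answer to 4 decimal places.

0.6867

Under each hypothesis, the probability of the observed sequence is: P(data | r = 1) = (1/9)(8/9)(8/9)(8/9) = 0.078037; P(data | r = 5) = (5/9)(4/9)(4/9)(4/9) = 0.048773; P(data | r = 7) = (7/9)(2/9)(2/9)(2/9) = 0.0085353.
Weighting by the prior gives 1/3 · 0.078037 = 0.026012, 1/3 · 0.048773 = 0.016258, 1/3 · 0.0085353 = 0.0028451; with total 0.045115.
The posterior is then P(r = 1 | data) = 0.57658, P(r = 5 | data) = 0.36036, P(r = 7 | data) = 0.063063.
Averaging over the posterior, P(purple next | data) = (8/9)(0.57658) + (4/9)(0.36036) + (2/9)(0.063063) = 0.68669.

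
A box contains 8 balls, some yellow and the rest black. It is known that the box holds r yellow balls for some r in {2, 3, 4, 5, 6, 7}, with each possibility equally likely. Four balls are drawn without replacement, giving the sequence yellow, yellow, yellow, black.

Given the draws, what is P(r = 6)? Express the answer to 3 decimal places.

For each hypothesis, P(data | H) works out to: P(data | r = 2) = (2/8)(1/7)(0/6) = 0; P(data | r = 3) = (3/8)(2/7)(1/6)(5/5) = 1/56; P(data | r = 4) = (4/8)(3/7)(2/6)(4/5) = 2/35; P(data | r = 5) = (5/8)(4/7)(3/6)(3/5) = 3/28; P(data | r = 6) = (6/8)(5/7)(4/6)(2/5) = 1/7; P(data | r = 7) = (7/8)(6/7)(5/6)(1/5) = 1/8.
Weighting by the prior gives 1/6 · 0 = 0, 1/6 · 1/56 = 1/336, 1/6 · 2/35 = 1/105, 1/6 · 3/28 = 1/56, 1/6 · 1/7 = 1/42, 1/6 · 1/8 = 1/48; with total 3/40.
Hence P(r = 6 | data) = (1/42) / (3/40) = 20/63.

0.317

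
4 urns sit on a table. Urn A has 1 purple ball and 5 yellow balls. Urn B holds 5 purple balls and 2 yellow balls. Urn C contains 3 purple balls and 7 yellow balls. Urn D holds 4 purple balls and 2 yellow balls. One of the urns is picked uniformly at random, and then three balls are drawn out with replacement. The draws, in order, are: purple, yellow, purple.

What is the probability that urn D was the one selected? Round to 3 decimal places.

0.390

For each hypothesis, P(data | H) works out to: P(data | urn A) = (1/6)(5/6)(1/6) = 0.023148; P(data | urn B) = (5/7)(2/7)(5/7) = 0.14577; P(data | urn C) = (3/10)(7/10)(3/10) = 0.063; P(data | urn D) = (4/6)(2/6)(4/6) = 0.14815.
The prior-weighted likelihoods are 1/4 · 0.023148 = 0.005787, 1/4 · 0.14577 = 0.036443, 1/4 · 0.063 = 0.01575, 1/4 · 0.14815 = 0.037037; with total 0.095017.
Hence P(urn D | data) = (0.037037) / (0.095017) = 0.38979.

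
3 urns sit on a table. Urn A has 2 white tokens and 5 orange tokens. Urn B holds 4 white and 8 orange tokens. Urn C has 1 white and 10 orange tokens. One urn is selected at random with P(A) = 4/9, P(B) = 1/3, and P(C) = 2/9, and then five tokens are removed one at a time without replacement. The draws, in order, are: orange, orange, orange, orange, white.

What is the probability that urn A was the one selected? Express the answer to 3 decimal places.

Under each hypothesis, the probability of the observed sequence is: P(data | urn A) = (5/7)(4/6)(3/5)(2/4)(2/3) = 0.095238; P(data | urn B) = (8/12)(7/11)(6/10)(5/9)(4/8) = 0.070707; P(data | urn C) = (10/11)(9/10)(8/9)(7/8)(1/7) = 0.090909.
Weighting by the prior gives 4/9 · 0.095238 = 0.042328, 1/3 · 0.070707 = 0.023569, 2/9 · 0.090909 = 0.020202; summing to 0.086099.
So P(urn A | data) = (0.042328) / (0.086099) = 0.49162.

0.492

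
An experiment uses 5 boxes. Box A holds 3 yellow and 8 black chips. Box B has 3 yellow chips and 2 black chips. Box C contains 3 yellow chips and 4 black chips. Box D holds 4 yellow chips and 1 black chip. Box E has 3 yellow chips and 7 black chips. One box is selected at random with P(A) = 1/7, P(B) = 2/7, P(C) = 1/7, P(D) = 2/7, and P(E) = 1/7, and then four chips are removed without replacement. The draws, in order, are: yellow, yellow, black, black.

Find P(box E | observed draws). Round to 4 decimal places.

Compute the likelihood of the observed sequence for each case: P(data | box A) = (3/11)(2/10)(8/9)(7/8) = 0.042424; P(data | box B) = (3/5)(2/4)(2/3)(1/2) = 0.1; P(data | box C) = (3/7)(2/6)(4/5)(3/4) = 0.085714; P(data | box D) = (4/5)(3/4)(1/3)(0/2) = 0; P(data | box E) = (3/10)(2/9)(7/8)(6/7) = 0.05.
Weighting by the prior gives 1/7 · 0.042424 = 0.0060606, 2/7 · 0.1 = 0.028571, 1/7 · 0.085714 = 0.012245, 2/7 · 0 = 0, 1/7 · 0.05 = 0.0071429; these sum to 0.05402.
So P(box E | data) = (0.0071429) / (0.05402) = 0.13223.

0.1322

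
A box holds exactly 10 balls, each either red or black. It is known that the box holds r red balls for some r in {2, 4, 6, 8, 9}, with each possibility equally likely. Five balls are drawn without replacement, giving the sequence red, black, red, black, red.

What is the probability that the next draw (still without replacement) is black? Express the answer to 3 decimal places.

For each hypothesis, P(data | H) works out to: P(data | r = 2) = (2/10)(8/9)(1/8)(7/7)(0/6) = 0; P(data | r = 4) = (4/10)(6/9)(3/8)(5/7)(2/6) = 0.02381; P(data | r = 6) = (6/10)(4/9)(5/8)(3/7)(4/6) = 0.047619; P(data | r = 8) = (8/10)(2/9)(7/8)(1/7)(6/6) = 0.022222; P(data | r = 9) = (9/10)(1/9)(8/8)(0/7) = 0.
Multiplying each by its prior: 1/5 · 0 = 0, 1/5 · 0.02381 = 0.0047619, 1/5 · 0.047619 = 0.0095238, 1/5 · 0.022222 = 0.0044444, 1/5 · 0 = 0; summing to 0.01873.
The posterior is then P(r = 2 | data) = 0, P(r = 4 | data) = 0.25424, P(r = 6 | data) = 0.50847, P(r = 8 | data) = 0.23729, P(r = 9 | data) = 0.
The predictive probability is P(black next | data) = (4/5)(0.25424) + (2/5)(0.50847) + (0)(0.23729) = 0.40678.

0.407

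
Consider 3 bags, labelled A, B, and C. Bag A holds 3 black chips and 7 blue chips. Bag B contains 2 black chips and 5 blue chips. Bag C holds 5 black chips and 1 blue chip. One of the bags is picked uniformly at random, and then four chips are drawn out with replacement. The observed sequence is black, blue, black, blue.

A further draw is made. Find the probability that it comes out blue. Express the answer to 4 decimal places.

The likelihood of the observed sequence under each hypothesis: P(data | bag A) = (3/10)(7/10)(3/10)(7/10) = 0.0441; P(data | bag B) = (2/7)(5/7)(2/7)(5/7) = 0.041649; P(data | bag C) = (5/6)(1/6)(5/6)(1/6) = 0.01929.
Weighting by the prior gives 1/3 · 0.0441 = 0.0147, 1/3 · 0.041649 = 0.013883, 1/3 · 0.01929 = 0.00643; with total 0.035013.
Dividing through by the total gives posterior P(bag A | data) = 0.41984, P(bag B | data) = 0.39651, P(bag C | data) = 0.18365.
The predictive probability is P(blue next | data) = (7/10)(0.41984) + (5/7)(0.39651) + (1/6)(0.18365) = 0.60772.

0.6077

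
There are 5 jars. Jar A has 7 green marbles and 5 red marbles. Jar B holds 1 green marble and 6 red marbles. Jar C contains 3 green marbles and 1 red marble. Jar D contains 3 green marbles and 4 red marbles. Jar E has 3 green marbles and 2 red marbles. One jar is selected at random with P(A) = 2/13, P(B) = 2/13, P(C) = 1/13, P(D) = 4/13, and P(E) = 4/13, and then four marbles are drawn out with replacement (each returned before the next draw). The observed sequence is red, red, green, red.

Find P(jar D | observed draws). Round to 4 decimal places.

0.4268

For each hypothesis, P(data | H) works out to: P(data | jar A) = (5/12)(5/12)(7/12)(5/12) = 0.042197; P(data | jar B) = (6/7)(6/7)(1/7)(6/7) = 0.089963; P(data | jar C) = (1/4)(1/4)(3/4)(1/4) = 0.011719; P(data | jar D) = (4/7)(4/7)(3/7)(4/7) = 0.079967; P(data | jar E) = (2/5)(2/5)(3/5)(2/5) = 0.0384.
Multiplying each by its prior: 2/13 · 0.042197 = 0.0064919, 2/13 · 0.089963 = 0.01384, 1/13 · 0.011719 = 0.00090144, 4/13 · 0.079967 = 0.024605, 4/13 · 0.0384 = 0.011815; summing to 0.057654.
Hence P(jar D | data) = (0.024605) / (0.057654) = 0.42677.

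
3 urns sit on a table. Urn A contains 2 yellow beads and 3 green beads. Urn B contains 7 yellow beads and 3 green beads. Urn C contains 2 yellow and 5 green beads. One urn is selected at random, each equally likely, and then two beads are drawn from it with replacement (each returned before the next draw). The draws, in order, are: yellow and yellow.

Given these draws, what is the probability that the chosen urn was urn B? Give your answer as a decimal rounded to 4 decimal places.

Compute the likelihood of the observed sequence for each case: P(data | urn A) = (2/5)(2/5) = 4/25; P(data | urn B) = (7/10)(7/10) = 49/100; P(data | urn C) = (2/7)(2/7) = 4/49.
Weighting by the prior gives 1/3 · 4/25 = 4/75, 1/3 · 49/100 = 49/300, 1/3 · 4/49 = 4/147; summing to 239/980.
So P(urn B | data) = (49/300) / (239/980) = 2401/3585.

0.6697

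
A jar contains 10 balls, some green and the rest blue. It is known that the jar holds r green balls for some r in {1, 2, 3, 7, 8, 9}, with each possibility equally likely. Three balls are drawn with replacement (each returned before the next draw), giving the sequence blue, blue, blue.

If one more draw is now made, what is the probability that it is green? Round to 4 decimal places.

0.1879

The likelihood of the observed sequence under each hypothesis: P(data | r = 1) = (9/10)(9/10)(9/10) = 0.729; P(data | r = 2) = (8/10)(8/10)(8/10) = 0.512; P(data | r = 3) = (7/10)(7/10)(7/10) = 0.343; P(data | r = 7) = (3/10)(3/10)(3/10) = 0.027; P(data | r = 8) = (2/10)(2/10)(2/10) = 0.008; P(data | r = 9) = (1/10)(1/10)(1/10) = 0.001.
Weighting by the prior gives 1/6 · 0.729 = 0.1215, 1/6 · 0.512 = 0.085333, 1/6 · 0.343 = 0.057167, 1/6 · 0.027 = 0.0045, 1/6 · 0.008 = 0.0013333, 1/6 · 0.001 = 0.00016667; with total 0.27.
Dividing through by the total gives posterior P(r = 1 | data) = 0.45, P(r = 2 | data) = 0.31605, P(r = 3 | data) = 0.21173, P(r = 7 | data) = 0.016667, P(r = 8 | data) = 0.0049383, P(r = 9 | data) = 0.00061728.
So P(green next | data) = Σ P(green next | H) P(H | data) = (1/10)(0.45) + (1/5)(0.31605) + (3/10)(0.21173) + (7/10)(0.016667) + (4/5)(0.0049383) + (9/10)(0.00061728) = 0.1879.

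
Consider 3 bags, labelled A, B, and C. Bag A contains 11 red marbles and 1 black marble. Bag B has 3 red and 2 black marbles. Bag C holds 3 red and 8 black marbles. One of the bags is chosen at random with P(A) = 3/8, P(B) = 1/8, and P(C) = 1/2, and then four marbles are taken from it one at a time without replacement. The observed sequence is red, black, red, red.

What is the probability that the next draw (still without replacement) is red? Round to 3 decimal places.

0.668

Under each hypothesis, the probability of the observed sequence is: P(data | bag A) = (11/12)(1/11)(10/10)(9/9) = 0.083333; P(data | bag B) = (3/5)(2/4)(2/3)(1/2) = 0.1; P(data | bag C) = (3/11)(8/10)(2/9)(1/8) = 0.0060606.
Multiplying each by its prior: 3/8 · 0.083333 = 0.03125, 1/8 · 0.1 = 0.0125, 1/2 · 0.0060606 = 0.0030303; with total 0.04678.
Dividing through by the total gives posterior P(bag A | data) = 0.66802, P(bag B | data) = 0.26721, P(bag C | data) = 0.064777.
Averaging over the posterior, P(red next | data) = (1)(0.66802) + (0)(0.26721) + (0)(0.064777) = 0.66802.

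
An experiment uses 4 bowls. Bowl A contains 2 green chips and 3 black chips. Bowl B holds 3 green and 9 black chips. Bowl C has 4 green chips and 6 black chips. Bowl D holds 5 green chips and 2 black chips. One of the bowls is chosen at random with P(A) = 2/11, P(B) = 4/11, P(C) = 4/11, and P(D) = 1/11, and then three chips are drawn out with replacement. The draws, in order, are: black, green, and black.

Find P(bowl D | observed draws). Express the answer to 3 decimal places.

0.039

Compute the likelihood of the observed sequence for each case: P(data | bowl A) = (3/5)(2/5)(3/5) = 0.144; P(data | bowl B) = (9/12)(3/12)(9/12) = 0.14062; P(data | bowl C) = (6/10)(4/10)(6/10) = 0.144; P(data | bowl D) = (2/7)(5/7)(2/7) = 0.058309.
Multiplying each by its prior: 2/11 · 0.144 = 0.026182, 4/11 · 0.14062 = 0.051136, 4/11 · 0.144 = 0.052364, 1/11 · 0.058309 = 0.0053008; these sum to 0.13498.
Therefore the posterior P(bowl D | data) = (0.0053008) / (0.13498) = 0.03927.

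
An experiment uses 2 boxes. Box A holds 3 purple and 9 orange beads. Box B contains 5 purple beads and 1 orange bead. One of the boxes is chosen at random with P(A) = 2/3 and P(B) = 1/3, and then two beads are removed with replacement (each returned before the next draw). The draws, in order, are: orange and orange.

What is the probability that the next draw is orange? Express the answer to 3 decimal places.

0.736

For each hypothesis, P(data | H) works out to: P(data | box A) = (9/12)(9/12) = 9/16; P(data | box B) = (1/6)(1/6) = 1/36.
The prior-weighted likelihoods are 2/3 · 9/16 = 3/8, 1/3 · 1/36 = 1/108; summing to 83/216.
The posterior is then P(box A | data) = 81/83, P(box B | data) = 2/83.
So P(orange next | data) = Σ P(orange next | H) P(H | data) = (3/4)(81/83) + (1/6)(2/83) = 733/996.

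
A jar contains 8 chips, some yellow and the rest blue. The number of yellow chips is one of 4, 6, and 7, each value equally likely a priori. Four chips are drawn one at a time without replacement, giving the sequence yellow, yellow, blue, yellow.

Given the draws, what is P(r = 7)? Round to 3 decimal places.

Compute the likelihood of the observed sequence for each case: P(data | r = 4) = (4/8)(3/7)(4/6)(2/5) = 2/35; P(data | r = 6) = (6/8)(5/7)(2/6)(4/5) = 1/7; P(data | r = 7) = (7/8)(6/7)(1/6)(5/5) = 1/8.
Weighting by the prior gives 1/3 · 2/35 = 2/105, 1/3 · 1/7 = 1/21, 1/3 · 1/8 = 1/24; summing to 13/120.
By Bayes' rule, P(r = 7 | data) = (1/24) / (13/120) = 5/13.

0.385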